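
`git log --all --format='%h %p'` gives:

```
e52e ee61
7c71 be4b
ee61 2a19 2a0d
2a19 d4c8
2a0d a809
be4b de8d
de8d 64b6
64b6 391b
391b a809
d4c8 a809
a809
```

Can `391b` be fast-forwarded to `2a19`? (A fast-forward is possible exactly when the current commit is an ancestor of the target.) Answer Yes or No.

No

A fast-forward from 391b to 2a19 is possible iff 391b is an ancestor of 2a19.
Ancestors of 2a19: {2a19, a809, d4c8}.
391b is not among them, so fast-forward is not possible.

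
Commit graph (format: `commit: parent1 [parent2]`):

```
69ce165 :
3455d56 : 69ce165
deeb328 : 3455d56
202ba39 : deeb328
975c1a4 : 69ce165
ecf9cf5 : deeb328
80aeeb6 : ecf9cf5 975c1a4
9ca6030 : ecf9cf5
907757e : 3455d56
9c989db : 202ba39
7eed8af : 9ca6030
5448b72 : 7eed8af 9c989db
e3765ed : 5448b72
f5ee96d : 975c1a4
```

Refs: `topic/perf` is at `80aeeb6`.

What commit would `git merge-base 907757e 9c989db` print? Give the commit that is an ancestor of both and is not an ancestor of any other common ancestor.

3455d56

Ancestors of 907757e: {3455d56, 69ce165, 907757e}.
Ancestors of 9c989db: {202ba39, 3455d56, 69ce165, 9c989db, deeb328}.
Common ancestors: {3455d56, 69ce165}.
Among these, 3455d56 is not an ancestor of any other common ancestor — it is the merge base.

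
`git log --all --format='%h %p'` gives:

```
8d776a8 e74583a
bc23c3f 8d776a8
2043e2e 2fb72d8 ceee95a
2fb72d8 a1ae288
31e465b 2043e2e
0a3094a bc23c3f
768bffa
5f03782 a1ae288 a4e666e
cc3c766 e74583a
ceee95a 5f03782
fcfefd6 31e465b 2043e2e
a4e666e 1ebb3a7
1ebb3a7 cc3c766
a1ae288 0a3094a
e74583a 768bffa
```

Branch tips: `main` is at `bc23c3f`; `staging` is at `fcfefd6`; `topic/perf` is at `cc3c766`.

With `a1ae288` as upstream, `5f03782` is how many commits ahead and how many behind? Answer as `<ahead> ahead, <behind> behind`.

Reachable from 5f03782: {0a3094a, 1ebb3a7, 5f03782, 768bffa, 8d776a8, a1ae288, a4e666e, bc23c3f, cc3c766, e74583a}.
Reachable from a1ae288: {0a3094a, 768bffa, 8d776a8, a1ae288, bc23c3f, e74583a}.
Only in 5f03782's history (ahead): {1ebb3a7, 5f03782, a4e666e, cc3c766} — 4.
Only in a1ae288's history (behind): {} — 0.

4 ahead, 0 behind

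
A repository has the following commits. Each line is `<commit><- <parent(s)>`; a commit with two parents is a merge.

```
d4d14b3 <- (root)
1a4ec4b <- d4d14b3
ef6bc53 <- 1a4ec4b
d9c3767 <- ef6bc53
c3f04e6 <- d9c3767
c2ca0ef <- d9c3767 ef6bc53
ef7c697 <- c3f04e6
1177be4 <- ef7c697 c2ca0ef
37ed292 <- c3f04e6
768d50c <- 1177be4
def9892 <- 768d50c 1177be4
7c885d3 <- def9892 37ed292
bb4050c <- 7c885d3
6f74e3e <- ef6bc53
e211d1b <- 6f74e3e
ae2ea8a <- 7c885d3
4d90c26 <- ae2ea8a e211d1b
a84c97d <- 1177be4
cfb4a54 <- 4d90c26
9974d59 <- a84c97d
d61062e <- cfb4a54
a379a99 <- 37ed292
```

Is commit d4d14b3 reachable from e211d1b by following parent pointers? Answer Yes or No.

Yes

Ancestors of e211d1b (commits reachable by following parents): {1a4ec4b, 6f74e3e, d4d14b3, e211d1b, ef6bc53}.
d4d14b3 is in that set, so it is an ancestor of e211d1b.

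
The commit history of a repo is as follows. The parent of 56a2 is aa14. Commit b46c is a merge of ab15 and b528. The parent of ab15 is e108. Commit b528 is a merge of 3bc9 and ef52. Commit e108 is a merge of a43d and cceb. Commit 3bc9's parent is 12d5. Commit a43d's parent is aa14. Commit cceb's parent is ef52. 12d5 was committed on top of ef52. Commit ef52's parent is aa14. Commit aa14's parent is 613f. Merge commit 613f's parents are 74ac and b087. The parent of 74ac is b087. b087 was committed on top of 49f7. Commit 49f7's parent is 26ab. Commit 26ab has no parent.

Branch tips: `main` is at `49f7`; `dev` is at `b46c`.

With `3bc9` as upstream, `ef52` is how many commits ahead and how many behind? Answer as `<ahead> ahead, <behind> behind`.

0 ahead, 2 behind

Reachable from ef52: {26ab, 49f7, 613f, 74ac, aa14, b087, ef52}.
Reachable from 3bc9: {12d5, 26ab, 3bc9, 49f7, 613f, 74ac, aa14, b087, ef52}.
Only in ef52's history (ahead): {} — 0.
Only in 3bc9's history (behind): {12d5, 3bc9} — 2.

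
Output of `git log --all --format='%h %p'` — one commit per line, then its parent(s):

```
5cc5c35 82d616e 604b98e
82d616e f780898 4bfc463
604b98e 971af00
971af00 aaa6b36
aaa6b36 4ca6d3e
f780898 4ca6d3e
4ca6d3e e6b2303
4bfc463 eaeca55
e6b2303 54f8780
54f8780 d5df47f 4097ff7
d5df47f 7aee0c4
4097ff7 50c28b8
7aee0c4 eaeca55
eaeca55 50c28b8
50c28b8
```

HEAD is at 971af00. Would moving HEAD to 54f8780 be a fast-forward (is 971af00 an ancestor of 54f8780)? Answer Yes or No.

No

A fast-forward from 971af00 to 54f8780 is possible iff 971af00 is an ancestor of 54f8780.
Ancestors of 54f8780: {4097ff7, 50c28b8, 54f8780, 7aee0c4, d5df47f, eaeca55}.
971af00 is not among them, so fast-forward is not possible.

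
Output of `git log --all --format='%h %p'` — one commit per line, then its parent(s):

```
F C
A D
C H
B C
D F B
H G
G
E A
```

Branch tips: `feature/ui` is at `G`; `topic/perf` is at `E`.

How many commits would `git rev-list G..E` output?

7

Reachable from E: {A, B, C, D, E, F, G, H}.
Reachable from G: {G}.
In E's history but not G's: {A, B, C, D, E, F, H} — 7 commits.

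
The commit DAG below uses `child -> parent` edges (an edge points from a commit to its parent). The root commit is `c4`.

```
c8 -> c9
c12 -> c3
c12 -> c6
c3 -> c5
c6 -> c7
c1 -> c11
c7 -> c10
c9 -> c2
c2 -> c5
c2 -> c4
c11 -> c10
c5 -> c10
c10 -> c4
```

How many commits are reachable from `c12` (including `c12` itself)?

Walking parent pointers from c12: reachable set = {c10, c12, c3, c4, c5, c6, c7}.
That is 7 commits.

7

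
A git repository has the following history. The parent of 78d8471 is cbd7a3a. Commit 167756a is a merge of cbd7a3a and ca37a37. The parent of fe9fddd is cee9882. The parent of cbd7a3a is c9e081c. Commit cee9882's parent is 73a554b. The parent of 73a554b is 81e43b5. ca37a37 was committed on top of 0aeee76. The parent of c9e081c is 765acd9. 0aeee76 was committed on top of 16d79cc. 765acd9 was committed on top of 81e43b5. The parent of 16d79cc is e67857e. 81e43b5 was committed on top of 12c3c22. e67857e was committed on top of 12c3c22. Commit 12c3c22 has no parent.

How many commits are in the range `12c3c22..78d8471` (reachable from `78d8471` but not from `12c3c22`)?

5

Reachable from 78d8471: {12c3c22, 765acd9, 78d8471, 81e43b5, c9e081c, cbd7a3a}.
Reachable from 12c3c22: {12c3c22}.
In 78d8471's history but not 12c3c22's: {765acd9, 78d8471, 81e43b5, c9e081c, cbd7a3a} — 5 commits.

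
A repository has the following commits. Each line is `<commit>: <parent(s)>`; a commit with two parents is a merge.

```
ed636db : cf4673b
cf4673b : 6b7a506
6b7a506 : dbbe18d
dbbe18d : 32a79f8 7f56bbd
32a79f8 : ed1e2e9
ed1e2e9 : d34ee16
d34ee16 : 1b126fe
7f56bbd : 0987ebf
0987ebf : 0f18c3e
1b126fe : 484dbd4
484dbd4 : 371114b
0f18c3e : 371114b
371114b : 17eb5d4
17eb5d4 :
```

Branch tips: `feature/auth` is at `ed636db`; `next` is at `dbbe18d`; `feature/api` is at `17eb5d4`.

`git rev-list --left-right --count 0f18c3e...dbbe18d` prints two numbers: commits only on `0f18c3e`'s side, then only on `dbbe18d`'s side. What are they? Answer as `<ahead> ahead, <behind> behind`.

Reachable from 0f18c3e: {0f18c3e, 17eb5d4, 371114b}.
Reachable from dbbe18d: {0987ebf, 0f18c3e, 17eb5d4, 1b126fe, 32a79f8, 371114b, 484dbd4, 7f56bbd, d34ee16, dbbe18d, ed1e2e9}.
Only in 0f18c3e's history (ahead): {} — 0.
Only in dbbe18d's history (behind): {0987ebf, 1b126fe, 32a79f8, 484dbd4, 7f56bbd, d34ee16, dbbe18d, ed1e2e9} — 8.

0 ahead, 8 behind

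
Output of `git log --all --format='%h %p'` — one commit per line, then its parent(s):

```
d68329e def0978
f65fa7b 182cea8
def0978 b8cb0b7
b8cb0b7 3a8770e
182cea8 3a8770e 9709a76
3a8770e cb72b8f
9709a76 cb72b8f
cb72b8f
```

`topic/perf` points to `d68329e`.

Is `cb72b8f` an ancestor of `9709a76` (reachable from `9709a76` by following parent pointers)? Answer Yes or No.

Ancestors of 9709a76 (commits reachable by following parents): {9709a76, cb72b8f}.
cb72b8f is in that set, so it is an ancestor of 9709a76.

Yes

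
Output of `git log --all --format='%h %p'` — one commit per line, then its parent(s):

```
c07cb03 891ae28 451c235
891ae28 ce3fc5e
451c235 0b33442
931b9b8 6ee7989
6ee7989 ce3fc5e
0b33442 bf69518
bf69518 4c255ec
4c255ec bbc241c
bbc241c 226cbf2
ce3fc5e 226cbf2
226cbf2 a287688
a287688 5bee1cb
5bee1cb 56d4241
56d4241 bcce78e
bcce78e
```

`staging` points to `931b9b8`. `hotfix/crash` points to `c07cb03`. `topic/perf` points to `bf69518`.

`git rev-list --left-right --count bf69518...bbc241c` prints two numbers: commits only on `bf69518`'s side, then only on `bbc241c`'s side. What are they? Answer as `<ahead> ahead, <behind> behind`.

2 ahead, 0 behind

Reachable from bf69518: {226cbf2, 4c255ec, 56d4241, 5bee1cb, a287688, bbc241c, bcce78e, bf69518}.
Reachable from bbc241c: {226cbf2, 56d4241, 5bee1cb, a287688, bbc241c, bcce78e}.
Only in bf69518's history (ahead): {4c255ec, bf69518} — 2.
Only in bbc241c's history (behind): {} — 0.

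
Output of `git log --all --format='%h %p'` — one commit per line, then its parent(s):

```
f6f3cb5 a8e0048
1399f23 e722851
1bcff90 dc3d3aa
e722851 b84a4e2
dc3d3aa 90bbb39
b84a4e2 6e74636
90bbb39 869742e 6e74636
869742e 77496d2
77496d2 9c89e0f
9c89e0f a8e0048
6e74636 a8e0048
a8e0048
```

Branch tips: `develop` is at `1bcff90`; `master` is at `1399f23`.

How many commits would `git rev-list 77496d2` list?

Walking parent pointers from 77496d2: reachable set = {77496d2, 9c89e0f, a8e0048}.
That is 3 commits.

3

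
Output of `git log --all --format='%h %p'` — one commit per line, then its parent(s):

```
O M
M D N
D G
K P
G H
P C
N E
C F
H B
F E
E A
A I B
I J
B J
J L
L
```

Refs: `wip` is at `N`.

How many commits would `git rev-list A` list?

5

Walking parent pointers from A: reachable set = {A, B, I, J, L}.
That is 5 commits.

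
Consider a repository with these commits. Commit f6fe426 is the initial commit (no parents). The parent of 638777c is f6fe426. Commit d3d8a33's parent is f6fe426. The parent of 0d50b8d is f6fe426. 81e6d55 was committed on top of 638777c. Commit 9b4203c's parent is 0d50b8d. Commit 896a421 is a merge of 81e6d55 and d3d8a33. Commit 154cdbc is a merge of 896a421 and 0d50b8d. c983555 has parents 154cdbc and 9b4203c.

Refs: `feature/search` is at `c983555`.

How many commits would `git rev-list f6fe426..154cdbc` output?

Reachable from 154cdbc: {0d50b8d, 154cdbc, 638777c, 81e6d55, 896a421, d3d8a33, f6fe426}.
Reachable from f6fe426: {f6fe426}.
In 154cdbc's history but not f6fe426's: {0d50b8d, 154cdbc, 638777c, 81e6d55, 896a421, d3d8a33} — 6 commits.

6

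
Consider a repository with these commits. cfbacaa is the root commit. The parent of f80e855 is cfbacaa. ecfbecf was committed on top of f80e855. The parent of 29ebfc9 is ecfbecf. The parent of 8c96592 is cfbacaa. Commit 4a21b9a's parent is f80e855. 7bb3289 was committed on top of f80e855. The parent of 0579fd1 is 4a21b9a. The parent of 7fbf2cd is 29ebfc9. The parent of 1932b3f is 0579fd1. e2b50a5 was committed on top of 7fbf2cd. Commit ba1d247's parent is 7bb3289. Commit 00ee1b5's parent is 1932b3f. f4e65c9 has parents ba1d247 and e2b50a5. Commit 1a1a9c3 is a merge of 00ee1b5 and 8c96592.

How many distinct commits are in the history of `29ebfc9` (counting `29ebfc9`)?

Walking parent pointers from 29ebfc9: reachable set = {29ebfc9, cfbacaa, ecfbecf, f80e855}.
That is 4 commits.

4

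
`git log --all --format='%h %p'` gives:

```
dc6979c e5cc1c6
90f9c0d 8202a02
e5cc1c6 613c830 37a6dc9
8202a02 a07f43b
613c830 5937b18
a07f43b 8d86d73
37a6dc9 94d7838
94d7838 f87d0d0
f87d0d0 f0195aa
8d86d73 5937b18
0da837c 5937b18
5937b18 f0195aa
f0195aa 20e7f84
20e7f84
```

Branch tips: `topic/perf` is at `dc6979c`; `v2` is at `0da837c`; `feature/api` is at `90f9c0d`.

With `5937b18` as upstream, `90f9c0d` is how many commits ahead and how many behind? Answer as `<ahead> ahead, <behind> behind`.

Reachable from 90f9c0d: {20e7f84, 5937b18, 8202a02, 8d86d73, 90f9c0d, a07f43b, f0195aa}.
Reachable from 5937b18: {20e7f84, 5937b18, f0195aa}.
Only in 90f9c0d's history (ahead): {8202a02, 8d86d73, 90f9c0d, a07f43b} — 4.
Only in 5937b18's history (behind): {} — 0.

4 ahead, 0 behind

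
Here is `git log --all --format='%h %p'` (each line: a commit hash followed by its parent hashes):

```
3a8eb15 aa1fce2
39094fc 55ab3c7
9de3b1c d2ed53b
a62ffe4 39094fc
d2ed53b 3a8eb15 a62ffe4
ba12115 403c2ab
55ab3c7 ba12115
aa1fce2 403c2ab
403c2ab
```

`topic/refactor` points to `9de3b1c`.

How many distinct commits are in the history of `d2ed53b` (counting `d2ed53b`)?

8

Walking parent pointers from d2ed53b: reachable set = {39094fc, 3a8eb15, 403c2ab, 55ab3c7, a62ffe4, aa1fce2, ba12115, d2ed53b}.
That is 8 commits.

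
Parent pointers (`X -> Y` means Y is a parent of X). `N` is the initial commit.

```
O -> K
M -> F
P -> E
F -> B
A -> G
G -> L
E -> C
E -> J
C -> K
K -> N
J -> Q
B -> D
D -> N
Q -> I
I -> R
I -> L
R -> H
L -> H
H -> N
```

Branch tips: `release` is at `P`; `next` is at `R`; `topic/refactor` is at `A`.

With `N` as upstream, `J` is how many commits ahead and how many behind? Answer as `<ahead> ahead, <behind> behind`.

6 ahead, 0 behind

Reachable from J: {H, I, J, L, N, Q, R}.
Reachable from N: {N}.
Only in J's history (ahead): {H, I, J, L, Q, R} — 6.
Only in N's history (behind): {} — 0.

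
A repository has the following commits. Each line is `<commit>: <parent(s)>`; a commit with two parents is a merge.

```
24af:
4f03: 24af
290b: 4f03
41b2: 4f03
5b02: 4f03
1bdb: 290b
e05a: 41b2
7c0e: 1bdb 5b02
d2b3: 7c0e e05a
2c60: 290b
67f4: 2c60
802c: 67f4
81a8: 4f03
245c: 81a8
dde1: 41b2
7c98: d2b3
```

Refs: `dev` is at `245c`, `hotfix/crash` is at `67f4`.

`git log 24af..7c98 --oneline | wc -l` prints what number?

Reachable from 7c98: {1bdb, 24af, 290b, 41b2, 4f03, 5b02, 7c0e, 7c98, d2b3, e05a}.
Reachable from 24af: {24af}.
In 7c98's history but not 24af's: {1bdb, 290b, 41b2, 4f03, 5b02, 7c0e, 7c98, d2b3, e05a} — 9 commits.

9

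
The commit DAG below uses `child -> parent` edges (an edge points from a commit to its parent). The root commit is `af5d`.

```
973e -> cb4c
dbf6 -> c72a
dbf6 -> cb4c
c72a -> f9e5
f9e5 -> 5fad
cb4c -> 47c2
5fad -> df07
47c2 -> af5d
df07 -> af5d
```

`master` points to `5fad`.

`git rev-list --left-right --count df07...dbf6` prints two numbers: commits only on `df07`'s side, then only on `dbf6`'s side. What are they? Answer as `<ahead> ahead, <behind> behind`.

0 ahead, 6 behind

Reachable from df07: {af5d, df07}.
Reachable from dbf6: {47c2, 5fad, af5d, c72a, cb4c, dbf6, df07, f9e5}.
Only in df07's history (ahead): {} — 0.
Only in dbf6's history (behind): {47c2, 5fad, c72a, cb4c, dbf6, f9e5} — 6.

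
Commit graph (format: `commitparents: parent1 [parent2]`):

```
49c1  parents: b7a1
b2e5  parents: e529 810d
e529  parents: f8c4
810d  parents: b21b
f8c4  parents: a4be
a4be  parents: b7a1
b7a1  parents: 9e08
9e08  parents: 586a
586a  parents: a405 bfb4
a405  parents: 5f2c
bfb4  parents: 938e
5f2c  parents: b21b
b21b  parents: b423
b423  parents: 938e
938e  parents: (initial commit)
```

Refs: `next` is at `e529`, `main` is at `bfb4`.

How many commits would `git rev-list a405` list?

Walking parent pointers from a405: reachable set = {5f2c, 938e, a405, b21b, b423}.
That is 5 commits.

5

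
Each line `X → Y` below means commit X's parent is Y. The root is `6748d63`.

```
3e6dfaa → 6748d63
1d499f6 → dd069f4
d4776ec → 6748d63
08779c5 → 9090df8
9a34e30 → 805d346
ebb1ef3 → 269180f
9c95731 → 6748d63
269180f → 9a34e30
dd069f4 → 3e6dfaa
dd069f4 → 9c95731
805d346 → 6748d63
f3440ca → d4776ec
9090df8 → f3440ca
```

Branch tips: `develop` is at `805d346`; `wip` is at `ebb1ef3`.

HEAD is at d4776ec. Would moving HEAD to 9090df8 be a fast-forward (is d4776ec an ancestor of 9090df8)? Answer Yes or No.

A fast-forward from d4776ec to 9090df8 is possible iff d4776ec is an ancestor of 9090df8.
Ancestors of 9090df8: {6748d63, 9090df8, d4776ec, f3440ca}.
d4776ec is among them, so fast-forward is possible.

Yes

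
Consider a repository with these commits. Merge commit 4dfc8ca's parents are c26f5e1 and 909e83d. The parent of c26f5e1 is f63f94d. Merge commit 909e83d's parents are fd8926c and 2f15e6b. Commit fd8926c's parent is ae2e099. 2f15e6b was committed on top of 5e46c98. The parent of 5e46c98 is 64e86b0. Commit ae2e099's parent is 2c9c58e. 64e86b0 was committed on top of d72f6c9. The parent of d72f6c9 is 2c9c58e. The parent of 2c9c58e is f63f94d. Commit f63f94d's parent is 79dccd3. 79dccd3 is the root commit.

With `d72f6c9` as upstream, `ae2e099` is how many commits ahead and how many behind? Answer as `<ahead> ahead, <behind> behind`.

Reachable from ae2e099: {2c9c58e, 79dccd3, ae2e099, f63f94d}.
Reachable from d72f6c9: {2c9c58e, 79dccd3, d72f6c9, f63f94d}.
Only in ae2e099's history (ahead): {ae2e099} — 1.
Only in d72f6c9's history (behind): {d72f6c9} — 1.

1 ahead, 1 behind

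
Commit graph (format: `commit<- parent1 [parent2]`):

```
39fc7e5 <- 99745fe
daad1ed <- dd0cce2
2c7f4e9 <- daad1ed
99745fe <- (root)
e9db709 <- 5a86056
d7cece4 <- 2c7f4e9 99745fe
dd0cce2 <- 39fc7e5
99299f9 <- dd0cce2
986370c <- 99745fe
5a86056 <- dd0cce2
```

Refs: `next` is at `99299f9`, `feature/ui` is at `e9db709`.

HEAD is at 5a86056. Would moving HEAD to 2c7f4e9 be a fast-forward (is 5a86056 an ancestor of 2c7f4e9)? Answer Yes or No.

A fast-forward from 5a86056 to 2c7f4e9 is possible iff 5a86056 is an ancestor of 2c7f4e9.
Ancestors of 2c7f4e9: {2c7f4e9, 39fc7e5, 99745fe, daad1ed, dd0cce2}.
5a86056 is not among them, so fast-forward is not possible.

No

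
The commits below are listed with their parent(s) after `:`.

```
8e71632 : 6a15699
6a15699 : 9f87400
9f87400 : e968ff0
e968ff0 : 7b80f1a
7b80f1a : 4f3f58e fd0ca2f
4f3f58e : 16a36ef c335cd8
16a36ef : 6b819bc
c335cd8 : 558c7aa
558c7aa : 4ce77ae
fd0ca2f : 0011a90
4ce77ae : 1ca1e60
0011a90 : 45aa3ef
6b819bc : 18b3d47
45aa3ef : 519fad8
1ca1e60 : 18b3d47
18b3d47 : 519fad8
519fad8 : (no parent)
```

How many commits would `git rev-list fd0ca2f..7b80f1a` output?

Reachable from 7b80f1a: {0011a90, 16a36ef, 18b3d47, 1ca1e60, 45aa3ef, 4ce77ae, 4f3f58e, 519fad8, 558c7aa, 6b819bc, 7b80f1a, c335cd8, fd0ca2f}.
Reachable from fd0ca2f: {0011a90, 45aa3ef, 519fad8, fd0ca2f}.
In 7b80f1a's history but not fd0ca2f's: {16a36ef, 18b3d47, 1ca1e60, 4ce77ae, 4f3f58e, 558c7aa, 6b819bc, 7b80f1a, c335cd8} — 9 commits.

9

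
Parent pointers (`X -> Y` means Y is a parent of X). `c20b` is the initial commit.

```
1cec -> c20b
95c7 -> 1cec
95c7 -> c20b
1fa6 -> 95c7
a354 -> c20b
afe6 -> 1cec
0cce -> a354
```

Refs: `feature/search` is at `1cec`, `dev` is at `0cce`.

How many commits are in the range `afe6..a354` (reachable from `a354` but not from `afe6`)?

Reachable from a354: {a354, c20b}.
Reachable from afe6: {1cec, afe6, c20b}.
In a354's history but not afe6's: {a354} — 1 commit.

1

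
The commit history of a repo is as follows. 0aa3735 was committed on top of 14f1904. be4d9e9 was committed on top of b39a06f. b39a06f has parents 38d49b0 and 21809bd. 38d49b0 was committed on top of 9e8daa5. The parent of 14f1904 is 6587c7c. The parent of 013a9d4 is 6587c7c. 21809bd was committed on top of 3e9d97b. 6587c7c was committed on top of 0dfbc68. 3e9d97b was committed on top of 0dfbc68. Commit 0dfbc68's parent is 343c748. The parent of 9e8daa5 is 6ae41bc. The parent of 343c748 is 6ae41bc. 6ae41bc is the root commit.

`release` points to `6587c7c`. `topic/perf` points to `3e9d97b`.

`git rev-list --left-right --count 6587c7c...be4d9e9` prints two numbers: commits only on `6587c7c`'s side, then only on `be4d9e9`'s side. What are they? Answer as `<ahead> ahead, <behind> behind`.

1 ahead, 6 behind

Reachable from 6587c7c: {0dfbc68, 343c748, 6587c7c, 6ae41bc}.
Reachable from be4d9e9: {0dfbc68, 21809bd, 343c748, 38d49b0, 3e9d97b, 6ae41bc, 9e8daa5, b39a06f, be4d9e9}.
Only in 6587c7c's history (ahead): {6587c7c} — 1.
Only in be4d9e9's history (behind): {21809bd, 38d49b0, 3e9d97b, 9e8daa5, b39a06f, be4d9e9} — 6.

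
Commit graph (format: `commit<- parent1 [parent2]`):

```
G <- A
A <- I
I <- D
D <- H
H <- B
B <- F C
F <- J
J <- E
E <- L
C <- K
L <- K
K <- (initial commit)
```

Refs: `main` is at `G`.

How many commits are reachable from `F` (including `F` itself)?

Walking parent pointers from F: reachable set = {E, F, J, K, L}.
That is 5 commits.

5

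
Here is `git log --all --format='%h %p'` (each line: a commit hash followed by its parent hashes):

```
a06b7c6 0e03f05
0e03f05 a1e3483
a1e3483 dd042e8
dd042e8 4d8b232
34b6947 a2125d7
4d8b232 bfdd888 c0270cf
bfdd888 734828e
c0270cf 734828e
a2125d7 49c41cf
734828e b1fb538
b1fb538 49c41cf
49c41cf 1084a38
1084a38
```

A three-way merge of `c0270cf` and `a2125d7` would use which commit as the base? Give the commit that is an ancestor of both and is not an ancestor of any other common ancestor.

Ancestors of c0270cf: {1084a38, 49c41cf, 734828e, b1fb538, c0270cf}.
Ancestors of a2125d7: {1084a38, 49c41cf, a2125d7}.
Common ancestors: {1084a38, 49c41cf}.
Among these, 49c41cf is not an ancestor of any other common ancestor — it is the merge base.

49c41cf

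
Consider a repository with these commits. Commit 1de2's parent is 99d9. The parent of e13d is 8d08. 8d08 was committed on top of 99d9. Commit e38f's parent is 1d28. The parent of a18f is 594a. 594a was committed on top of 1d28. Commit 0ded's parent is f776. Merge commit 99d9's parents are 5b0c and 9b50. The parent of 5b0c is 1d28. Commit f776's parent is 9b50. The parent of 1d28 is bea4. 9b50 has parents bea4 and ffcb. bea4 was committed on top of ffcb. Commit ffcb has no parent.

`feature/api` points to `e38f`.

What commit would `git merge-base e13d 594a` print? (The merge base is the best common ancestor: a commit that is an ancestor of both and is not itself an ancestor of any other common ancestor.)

Ancestors of e13d: {1d28, 5b0c, 8d08, 99d9, 9b50, bea4, e13d, ffcb}.
Ancestors of 594a: {1d28, 594a, bea4, ffcb}.
Common ancestors: {1d28, bea4, ffcb}.
Among these, 1d28 is not an ancestor of any other common ancestor — it is the merge base.

1d28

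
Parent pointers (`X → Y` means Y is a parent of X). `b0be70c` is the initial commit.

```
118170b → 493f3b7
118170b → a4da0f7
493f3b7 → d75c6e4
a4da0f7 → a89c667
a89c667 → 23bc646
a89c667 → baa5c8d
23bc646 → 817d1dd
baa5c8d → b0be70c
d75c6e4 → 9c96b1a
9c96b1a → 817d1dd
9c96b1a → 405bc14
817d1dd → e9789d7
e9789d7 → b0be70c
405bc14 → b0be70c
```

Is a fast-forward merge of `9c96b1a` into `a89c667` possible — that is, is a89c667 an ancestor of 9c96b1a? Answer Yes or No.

No

A fast-forward from a89c667 to 9c96b1a is possible iff a89c667 is an ancestor of 9c96b1a.
Ancestors of 9c96b1a: {405bc14, 817d1dd, 9c96b1a, b0be70c, e9789d7}.
a89c667 is not among them, so fast-forward is not possible.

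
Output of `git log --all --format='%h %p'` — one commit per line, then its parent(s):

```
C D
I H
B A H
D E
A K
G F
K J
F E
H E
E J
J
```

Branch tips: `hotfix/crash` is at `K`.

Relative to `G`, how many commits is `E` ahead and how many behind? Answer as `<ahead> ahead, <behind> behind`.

0 ahead, 2 behind

Reachable from E: {E, J}.
Reachable from G: {E, F, G, J}.
Only in E's history (ahead): {} — 0.
Only in G's history (behind): {F, G} — 2.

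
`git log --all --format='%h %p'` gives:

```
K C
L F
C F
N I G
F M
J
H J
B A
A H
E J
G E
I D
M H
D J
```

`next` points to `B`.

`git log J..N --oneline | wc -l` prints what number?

5

Reachable from N: {D, E, G, I, J, N}.
Reachable from J: {J}.
In N's history but not J's: {D, E, G, I, N} — 5 commits.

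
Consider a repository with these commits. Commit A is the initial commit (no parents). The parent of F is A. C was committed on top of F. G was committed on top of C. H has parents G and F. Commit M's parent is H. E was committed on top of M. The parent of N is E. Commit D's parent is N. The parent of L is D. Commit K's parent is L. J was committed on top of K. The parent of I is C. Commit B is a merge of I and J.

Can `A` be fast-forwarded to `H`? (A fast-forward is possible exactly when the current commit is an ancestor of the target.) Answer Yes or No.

Yes

A fast-forward from A to H is possible iff A is an ancestor of H.
Ancestors of H: {A, C, F, G, H}.
A is among them, so fast-forward is possible.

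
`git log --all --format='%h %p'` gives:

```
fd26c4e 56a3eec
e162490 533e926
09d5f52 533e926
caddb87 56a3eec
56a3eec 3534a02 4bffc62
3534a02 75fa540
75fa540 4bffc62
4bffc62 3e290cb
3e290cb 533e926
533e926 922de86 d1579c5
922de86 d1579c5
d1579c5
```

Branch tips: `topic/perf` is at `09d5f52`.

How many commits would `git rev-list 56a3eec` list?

8

Walking parent pointers from 56a3eec: reachable set = {3534a02, 3e290cb, 4bffc62, 533e926, 56a3eec, 75fa540, 922de86, d1579c5}.
That is 8 commits.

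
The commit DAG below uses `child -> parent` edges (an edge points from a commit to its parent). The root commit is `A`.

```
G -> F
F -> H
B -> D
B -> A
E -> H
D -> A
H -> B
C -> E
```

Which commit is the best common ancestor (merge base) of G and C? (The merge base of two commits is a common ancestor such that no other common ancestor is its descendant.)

H

Ancestors of G: {A, B, D, F, G, H}.
Ancestors of C: {A, B, C, D, E, H}.
Common ancestors: {A, B, D, H}.
Among these, H is not an ancestor of any other common ancestor — it is the merge base.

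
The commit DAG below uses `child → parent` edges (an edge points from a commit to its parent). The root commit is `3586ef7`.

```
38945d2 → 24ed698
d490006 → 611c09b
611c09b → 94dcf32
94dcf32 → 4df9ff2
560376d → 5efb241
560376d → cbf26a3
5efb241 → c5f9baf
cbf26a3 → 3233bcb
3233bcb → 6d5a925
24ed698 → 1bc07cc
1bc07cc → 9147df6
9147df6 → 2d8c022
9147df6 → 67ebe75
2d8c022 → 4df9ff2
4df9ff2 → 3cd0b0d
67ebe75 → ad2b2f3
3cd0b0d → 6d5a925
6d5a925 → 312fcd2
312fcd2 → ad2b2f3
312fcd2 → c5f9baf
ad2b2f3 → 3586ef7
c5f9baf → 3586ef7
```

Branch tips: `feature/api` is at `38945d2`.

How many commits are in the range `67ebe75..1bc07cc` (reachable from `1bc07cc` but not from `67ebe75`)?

8

Reachable from 1bc07cc: {1bc07cc, 2d8c022, 312fcd2, 3586ef7, 3cd0b0d, 4df9ff2, 67ebe75, 6d5a925, 9147df6, ad2b2f3, c5f9baf}.
Reachable from 67ebe75: {3586ef7, 67ebe75, ad2b2f3}.
In 1bc07cc's history but not 67ebe75's: {1bc07cc, 2d8c022, 312fcd2, 3cd0b0d, 4df9ff2, 6d5a925, 9147df6, c5f9baf} — 8 commits.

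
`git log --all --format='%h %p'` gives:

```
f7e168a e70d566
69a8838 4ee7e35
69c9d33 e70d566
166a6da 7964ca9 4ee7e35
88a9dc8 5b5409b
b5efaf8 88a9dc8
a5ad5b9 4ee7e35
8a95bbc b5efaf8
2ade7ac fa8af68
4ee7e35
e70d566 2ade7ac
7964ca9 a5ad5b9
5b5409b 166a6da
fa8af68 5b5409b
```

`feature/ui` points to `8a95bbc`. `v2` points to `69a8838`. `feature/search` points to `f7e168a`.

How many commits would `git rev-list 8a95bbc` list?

8

Walking parent pointers from 8a95bbc: reachable set = {166a6da, 4ee7e35, 5b5409b, 7964ca9, 88a9dc8, 8a95bbc, a5ad5b9, b5efaf8}.
That is 8 commits.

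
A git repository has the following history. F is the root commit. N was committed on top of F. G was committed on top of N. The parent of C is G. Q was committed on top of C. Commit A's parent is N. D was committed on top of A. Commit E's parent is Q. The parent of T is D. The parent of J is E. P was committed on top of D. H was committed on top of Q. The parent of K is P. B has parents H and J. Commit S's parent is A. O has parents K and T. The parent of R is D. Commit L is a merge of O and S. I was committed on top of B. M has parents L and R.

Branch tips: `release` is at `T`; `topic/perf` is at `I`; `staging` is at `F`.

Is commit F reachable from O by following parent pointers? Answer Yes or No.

Ancestors of O (commits reachable by following parents): {A, D, F, K, N, O, P, T}.
F is in that set, so it is an ancestor of O.

Yes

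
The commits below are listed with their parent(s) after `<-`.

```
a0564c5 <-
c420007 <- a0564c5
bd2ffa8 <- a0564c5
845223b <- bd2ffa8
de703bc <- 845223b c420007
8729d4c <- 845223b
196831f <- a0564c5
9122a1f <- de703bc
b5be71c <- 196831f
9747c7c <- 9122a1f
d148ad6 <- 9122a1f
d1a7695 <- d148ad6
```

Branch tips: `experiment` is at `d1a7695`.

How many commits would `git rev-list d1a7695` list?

8

Walking parent pointers from d1a7695: reachable set = {845223b, 9122a1f, a0564c5, bd2ffa8, c420007, d148ad6, d1a7695, de703bc}.
That is 8 commits.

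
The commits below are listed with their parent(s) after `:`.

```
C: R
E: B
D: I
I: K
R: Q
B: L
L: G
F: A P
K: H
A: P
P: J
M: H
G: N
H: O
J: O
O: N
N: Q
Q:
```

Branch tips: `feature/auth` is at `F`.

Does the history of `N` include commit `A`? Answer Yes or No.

No

Ancestors of N: {N, Q}.
A is not in that set, so it is not an ancestor of N.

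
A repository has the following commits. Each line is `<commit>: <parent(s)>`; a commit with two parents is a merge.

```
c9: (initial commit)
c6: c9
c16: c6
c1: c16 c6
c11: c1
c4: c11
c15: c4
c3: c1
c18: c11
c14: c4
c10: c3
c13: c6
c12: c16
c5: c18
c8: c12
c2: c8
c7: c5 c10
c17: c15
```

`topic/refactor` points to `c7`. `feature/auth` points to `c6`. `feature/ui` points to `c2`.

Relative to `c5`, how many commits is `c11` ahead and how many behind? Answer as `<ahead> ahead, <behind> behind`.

0 ahead, 2 behind

Reachable from c11: {c1, c11, c16, c6, c9}.
Reachable from c5: {c1, c11, c16, c18, c5, c6, c9}.
Only in c11's history (ahead): {} — 0.
Only in c5's history (behind): {c18, c5} — 2.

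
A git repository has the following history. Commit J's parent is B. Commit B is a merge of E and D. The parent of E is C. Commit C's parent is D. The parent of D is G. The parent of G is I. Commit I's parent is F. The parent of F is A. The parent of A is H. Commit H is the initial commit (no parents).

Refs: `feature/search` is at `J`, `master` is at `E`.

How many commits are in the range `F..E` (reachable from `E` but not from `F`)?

5

Reachable from E: {A, C, D, E, F, G, H, I}.
Reachable from F: {A, F, H}.
In E's history but not F's: {C, D, E, G, I} — 5 commits.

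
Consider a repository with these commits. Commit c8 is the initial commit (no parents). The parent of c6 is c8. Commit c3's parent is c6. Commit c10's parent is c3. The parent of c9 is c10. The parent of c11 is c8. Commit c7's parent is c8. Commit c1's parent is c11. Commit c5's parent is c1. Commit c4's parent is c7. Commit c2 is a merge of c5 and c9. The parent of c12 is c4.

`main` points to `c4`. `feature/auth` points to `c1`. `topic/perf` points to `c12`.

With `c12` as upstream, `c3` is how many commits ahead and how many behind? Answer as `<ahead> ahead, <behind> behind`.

Reachable from c3: {c3, c6, c8}.
Reachable from c12: {c12, c4, c7, c8}.
Only in c3's history (ahead): {c3, c6} — 2.
Only in c12's history (behind): {c12, c4, c7} — 3.

2 ahead, 3 behind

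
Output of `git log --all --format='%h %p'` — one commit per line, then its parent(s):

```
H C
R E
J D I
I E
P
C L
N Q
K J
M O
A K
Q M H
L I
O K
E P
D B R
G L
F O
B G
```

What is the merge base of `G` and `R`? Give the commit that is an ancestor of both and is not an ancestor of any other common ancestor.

E

Ancestors of G: {E, G, I, L, P}.
Ancestors of R: {E, P, R}.
Common ancestors: {E, P}.
Among these, E is not an ancestor of any other common ancestor — it is the merge base.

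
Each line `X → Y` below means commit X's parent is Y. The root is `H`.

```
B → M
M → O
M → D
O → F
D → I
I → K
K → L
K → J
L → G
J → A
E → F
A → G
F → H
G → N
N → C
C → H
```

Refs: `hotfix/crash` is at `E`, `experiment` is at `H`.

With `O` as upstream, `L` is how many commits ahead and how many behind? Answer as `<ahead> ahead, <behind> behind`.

4 ahead, 2 behind

Reachable from L: {C, G, H, L, N}.
Reachable from O: {F, H, O}.
Only in L's history (ahead): {C, G, L, N} — 4.
Only in O's history (behind): {F, O} — 2.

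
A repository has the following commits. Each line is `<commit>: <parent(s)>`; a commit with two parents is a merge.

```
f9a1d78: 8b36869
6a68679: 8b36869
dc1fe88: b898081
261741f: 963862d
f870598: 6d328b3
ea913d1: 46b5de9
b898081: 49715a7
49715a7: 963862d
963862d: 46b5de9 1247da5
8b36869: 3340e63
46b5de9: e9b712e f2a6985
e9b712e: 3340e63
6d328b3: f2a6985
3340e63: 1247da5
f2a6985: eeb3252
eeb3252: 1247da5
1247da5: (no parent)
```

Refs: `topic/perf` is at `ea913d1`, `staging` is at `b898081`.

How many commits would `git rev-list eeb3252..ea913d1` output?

Reachable from ea913d1: {1247da5, 3340e63, 46b5de9, e9b712e, ea913d1, eeb3252, f2a6985}.
Reachable from eeb3252: {1247da5, eeb3252}.
In ea913d1's history but not eeb3252's: {3340e63, 46b5de9, e9b712e, ea913d1, f2a6985} — 5 commits.

5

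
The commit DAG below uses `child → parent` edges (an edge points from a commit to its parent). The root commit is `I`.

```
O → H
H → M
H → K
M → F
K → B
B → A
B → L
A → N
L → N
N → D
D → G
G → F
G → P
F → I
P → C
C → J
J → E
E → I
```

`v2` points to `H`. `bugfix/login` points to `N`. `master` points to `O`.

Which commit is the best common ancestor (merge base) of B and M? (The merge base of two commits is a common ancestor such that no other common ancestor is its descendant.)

Ancestors of B: {A, B, C, D, E, F, G, I, J, L, N, P}.
Ancestors of M: {F, I, M}.
Common ancestors: {F, I}.
Among these, F is not an ancestor of any other common ancestor — it is the merge base.

F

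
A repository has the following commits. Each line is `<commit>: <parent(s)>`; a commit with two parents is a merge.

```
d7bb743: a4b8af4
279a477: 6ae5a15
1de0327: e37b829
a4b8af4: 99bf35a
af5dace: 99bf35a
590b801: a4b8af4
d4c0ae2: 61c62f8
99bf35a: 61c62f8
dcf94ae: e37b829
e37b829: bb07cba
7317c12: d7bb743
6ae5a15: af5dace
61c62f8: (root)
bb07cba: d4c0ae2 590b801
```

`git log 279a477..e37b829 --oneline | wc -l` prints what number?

Reachable from e37b829: {590b801, 61c62f8, 99bf35a, a4b8af4, bb07cba, d4c0ae2, e37b829}.
Reachable from 279a477: {279a477, 61c62f8, 6ae5a15, 99bf35a, af5dace}.
In e37b829's history but not 279a477's: {590b801, a4b8af4, bb07cba, d4c0ae2, e37b829} — 5 commits.

5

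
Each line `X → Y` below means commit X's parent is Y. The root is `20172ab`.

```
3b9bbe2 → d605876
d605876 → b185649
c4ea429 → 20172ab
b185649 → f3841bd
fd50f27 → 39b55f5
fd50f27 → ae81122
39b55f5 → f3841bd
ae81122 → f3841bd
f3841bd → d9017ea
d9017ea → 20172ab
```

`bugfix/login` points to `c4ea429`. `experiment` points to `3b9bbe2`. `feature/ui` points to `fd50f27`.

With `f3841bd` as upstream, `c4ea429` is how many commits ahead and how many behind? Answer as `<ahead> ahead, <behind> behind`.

1 ahead, 2 behind

Reachable from c4ea429: {20172ab, c4ea429}.
Reachable from f3841bd: {20172ab, d9017ea, f3841bd}.
Only in c4ea429's history (ahead): {c4ea429} — 1.
Only in f3841bd's history (behind): {d9017ea, f3841bd} — 2.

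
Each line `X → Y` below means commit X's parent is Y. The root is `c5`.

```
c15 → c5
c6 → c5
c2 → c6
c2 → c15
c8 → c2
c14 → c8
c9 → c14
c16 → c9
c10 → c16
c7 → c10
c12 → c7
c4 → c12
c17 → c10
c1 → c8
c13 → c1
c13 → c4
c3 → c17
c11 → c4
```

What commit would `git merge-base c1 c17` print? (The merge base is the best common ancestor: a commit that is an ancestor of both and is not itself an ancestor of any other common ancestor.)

Ancestors of c1: {c1, c15, c2, c5, c6, c8}.
Ancestors of c17: {c10, c14, c15, c16, c17, c2, c5, c6, c8, c9}.
Common ancestors: {c15, c2, c5, c6, c8}.
Among these, c8 is not an ancestor of any other common ancestor — it is the merge base.

c8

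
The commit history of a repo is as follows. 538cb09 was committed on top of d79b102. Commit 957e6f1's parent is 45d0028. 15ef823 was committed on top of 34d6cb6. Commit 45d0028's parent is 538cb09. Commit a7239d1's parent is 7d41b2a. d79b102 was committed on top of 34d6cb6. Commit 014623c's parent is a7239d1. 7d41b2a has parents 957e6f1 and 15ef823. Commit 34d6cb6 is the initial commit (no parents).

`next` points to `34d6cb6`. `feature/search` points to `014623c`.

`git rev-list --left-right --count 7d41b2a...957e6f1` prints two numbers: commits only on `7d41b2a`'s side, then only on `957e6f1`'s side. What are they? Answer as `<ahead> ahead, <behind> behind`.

Reachable from 7d41b2a: {15ef823, 34d6cb6, 45d0028, 538cb09, 7d41b2a, 957e6f1, d79b102}.
Reachable from 957e6f1: {34d6cb6, 45d0028, 538cb09, 957e6f1, d79b102}.
Only in 7d41b2a's history (ahead): {15ef823, 7d41b2a} — 2.
Only in 957e6f1's history (behind): {} — 0.

2 ahead, 0 behind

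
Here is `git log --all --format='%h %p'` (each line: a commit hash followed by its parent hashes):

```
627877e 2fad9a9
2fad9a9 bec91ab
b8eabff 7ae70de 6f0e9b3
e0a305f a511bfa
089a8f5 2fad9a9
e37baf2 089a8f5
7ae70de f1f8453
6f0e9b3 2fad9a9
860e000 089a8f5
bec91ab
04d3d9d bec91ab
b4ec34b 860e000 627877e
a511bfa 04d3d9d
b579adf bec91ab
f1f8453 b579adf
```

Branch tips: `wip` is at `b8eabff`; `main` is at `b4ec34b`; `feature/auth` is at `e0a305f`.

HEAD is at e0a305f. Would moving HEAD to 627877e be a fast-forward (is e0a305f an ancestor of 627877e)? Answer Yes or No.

No

A fast-forward from e0a305f to 627877e is possible iff e0a305f is an ancestor of 627877e.
Ancestors of 627877e: {2fad9a9, 627877e, bec91ab}.
e0a305f is not among them, so fast-forward is not possible.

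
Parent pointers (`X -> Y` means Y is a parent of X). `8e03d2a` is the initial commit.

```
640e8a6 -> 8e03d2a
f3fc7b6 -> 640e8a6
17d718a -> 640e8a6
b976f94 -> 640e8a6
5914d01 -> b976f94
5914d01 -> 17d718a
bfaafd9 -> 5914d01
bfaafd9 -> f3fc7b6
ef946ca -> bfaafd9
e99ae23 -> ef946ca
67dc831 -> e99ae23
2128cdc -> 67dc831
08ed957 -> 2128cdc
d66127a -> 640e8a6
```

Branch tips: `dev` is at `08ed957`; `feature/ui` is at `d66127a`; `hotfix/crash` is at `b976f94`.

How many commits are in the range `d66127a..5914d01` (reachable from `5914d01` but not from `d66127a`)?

3

Reachable from 5914d01: {17d718a, 5914d01, 640e8a6, 8e03d2a, b976f94}.
Reachable from d66127a: {640e8a6, 8e03d2a, d66127a}.
In 5914d01's history but not d66127a's: {17d718a, 5914d01, b976f94} — 3 commits.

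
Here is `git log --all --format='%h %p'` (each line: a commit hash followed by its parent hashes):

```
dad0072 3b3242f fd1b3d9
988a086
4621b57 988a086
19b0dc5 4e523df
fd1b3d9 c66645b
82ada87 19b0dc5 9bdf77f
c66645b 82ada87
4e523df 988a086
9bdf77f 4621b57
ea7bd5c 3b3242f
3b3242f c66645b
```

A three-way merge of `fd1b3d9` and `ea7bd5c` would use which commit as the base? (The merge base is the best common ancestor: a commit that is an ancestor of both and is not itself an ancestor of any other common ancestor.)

Ancestors of fd1b3d9: {19b0dc5, 4621b57, 4e523df, 82ada87, 988a086, 9bdf77f, c66645b, fd1b3d9}.
Ancestors of ea7bd5c: {19b0dc5, 3b3242f, 4621b57, 4e523df, 82ada87, 988a086, 9bdf77f, c66645b, ea7bd5c}.
Common ancestors: {19b0dc5, 4621b57, 4e523df, 82ada87, 988a086, 9bdf77f, c66645b}.
Among these, c66645b is not an ancestor of any other common ancestor — it is the merge base.

c66645b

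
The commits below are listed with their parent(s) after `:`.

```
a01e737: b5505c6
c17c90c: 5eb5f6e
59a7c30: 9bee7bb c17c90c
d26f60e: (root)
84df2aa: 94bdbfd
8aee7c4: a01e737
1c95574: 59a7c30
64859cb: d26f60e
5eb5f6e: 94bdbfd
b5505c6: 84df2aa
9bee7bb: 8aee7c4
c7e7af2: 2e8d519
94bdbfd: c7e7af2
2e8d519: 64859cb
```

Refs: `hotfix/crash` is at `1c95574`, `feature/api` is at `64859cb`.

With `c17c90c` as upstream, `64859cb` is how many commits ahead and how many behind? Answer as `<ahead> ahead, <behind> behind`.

Reachable from 64859cb: {64859cb, d26f60e}.
Reachable from c17c90c: {2e8d519, 5eb5f6e, 64859cb, 94bdbfd, c17c90c, c7e7af2, d26f60e}.
Only in 64859cb's history (ahead): {} — 0.
Only in c17c90c's history (behind): {2e8d519, 5eb5f6e, 94bdbfd, c17c90c, c7e7af2} — 5.

0 ahead, 5 behind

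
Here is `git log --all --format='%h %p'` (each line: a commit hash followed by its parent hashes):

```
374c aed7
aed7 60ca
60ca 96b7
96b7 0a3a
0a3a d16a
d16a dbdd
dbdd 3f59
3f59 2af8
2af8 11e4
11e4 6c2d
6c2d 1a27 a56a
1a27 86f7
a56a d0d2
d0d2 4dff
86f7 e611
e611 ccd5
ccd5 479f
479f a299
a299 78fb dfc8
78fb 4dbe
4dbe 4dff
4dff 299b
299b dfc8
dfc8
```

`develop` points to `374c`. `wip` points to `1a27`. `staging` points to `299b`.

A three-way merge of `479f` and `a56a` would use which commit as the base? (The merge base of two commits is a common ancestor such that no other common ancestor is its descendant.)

Ancestors of 479f: {299b, 479f, 4dbe, 4dff, 78fb, a299, dfc8}.
Ancestors of a56a: {299b, 4dff, a56a, d0d2, dfc8}.
Common ancestors: {299b, 4dff, dfc8}.
Among these, 4dff is not an ancestor of any other common ancestor — it is the merge base.

4dff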